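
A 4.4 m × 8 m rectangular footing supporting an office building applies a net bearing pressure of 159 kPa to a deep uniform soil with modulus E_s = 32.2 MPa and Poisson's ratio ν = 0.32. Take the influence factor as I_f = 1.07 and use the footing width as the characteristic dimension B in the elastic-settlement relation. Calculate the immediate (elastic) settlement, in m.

S_e ≈ 0.0209 m

Immediate (elastic) settlement: S_e = q·B·(1−ν²)/E_s · I_f.
E_s = 32.2 MPa = 32200 kPa.
S_e = 159 × 4.4 × (1 − 0.32²) / 32200 × 1.07
    = 159 × 4.4 × 0.8976 / 32200 × 1.07
    = 0.02087 m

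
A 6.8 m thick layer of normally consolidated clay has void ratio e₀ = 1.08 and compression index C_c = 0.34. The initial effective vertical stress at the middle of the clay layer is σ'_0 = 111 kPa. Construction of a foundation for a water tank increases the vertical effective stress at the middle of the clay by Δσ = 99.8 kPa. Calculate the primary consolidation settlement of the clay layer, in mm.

Final effective stress: σ'_f = σ'_0 + Δσ = 111 + 99.8 = 210.8 kPa.
Normally consolidated clay, so the full stress increment lies on the virgin compression line:
S_c = C_c·H/(1+e₀)·log₁₀(σ'_f/σ'_0) = 0.34×6.8/(1+1.08)×log₁₀(210.8/111)
    = 1.1115 × 0.27855 = 0.3096 m

S_c ≈ 310 mm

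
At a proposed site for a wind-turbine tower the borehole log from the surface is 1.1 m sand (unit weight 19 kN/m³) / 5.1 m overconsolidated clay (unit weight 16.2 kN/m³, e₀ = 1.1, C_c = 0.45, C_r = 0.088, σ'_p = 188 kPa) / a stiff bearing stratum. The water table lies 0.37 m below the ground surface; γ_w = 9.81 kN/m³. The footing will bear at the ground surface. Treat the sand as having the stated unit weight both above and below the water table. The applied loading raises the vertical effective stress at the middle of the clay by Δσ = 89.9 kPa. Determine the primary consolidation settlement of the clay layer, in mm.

S_c ≈ 129 mm

Mid-depth of clay below the ground surface: z = 1.1 + 5.1/2 = 3.65 m.
Total vertical stress at mid-clay: σ_v = 19×1.1 + 16.2×2.55 = 62.21 kPa.
Pore pressure: u = 9.81×(3.65 − 0.37) = 32.177 kPa.
Initial effective stress: σ'_0 = σ_v − u = 62.21 − 32.177 = 30.033 kPa.
Final effective stress: σ'_f = 30.033 + 89.9 = 119.93 kPa.
σ'_f = 119.93 ≤ σ'_p = 188 kPa, so the clay remains overconsolidated and only the recompression index applies:
S_c = C_r·H/(1+e₀)·log₁₀(σ'_f/σ'_0) = 0.088×5.1/2.1×log₁₀(119.93/30.033)
    = 0.21372 × 0.60133 = 0.1285 m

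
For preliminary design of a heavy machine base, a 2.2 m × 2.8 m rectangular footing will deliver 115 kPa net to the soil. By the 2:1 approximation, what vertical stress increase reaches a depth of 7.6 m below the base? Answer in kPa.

By the 2:1 method the load spreads at 1 horizontal : 2 vertical, so at depth z the loaded area has grown by z in each plan dimension:
Δσ = qBL/((B+z)(L+z)) = 115×2.2×2.8/((2.2+7.6)(2.8+7.6)) = 6.9505 kPa

Δσ_z ≈ 6.95 kPa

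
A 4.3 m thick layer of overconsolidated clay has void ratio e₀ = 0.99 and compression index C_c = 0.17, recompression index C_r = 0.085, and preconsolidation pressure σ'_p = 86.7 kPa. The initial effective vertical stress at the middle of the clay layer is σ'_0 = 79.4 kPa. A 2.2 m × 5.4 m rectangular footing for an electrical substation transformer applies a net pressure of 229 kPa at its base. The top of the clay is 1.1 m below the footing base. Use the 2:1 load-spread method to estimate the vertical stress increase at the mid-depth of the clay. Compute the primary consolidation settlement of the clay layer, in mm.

S_c ≈ 80.1 mm

Mid-depth of clay below the footing base: z = 1.1 + 4.3/2 = 3.25 m.
Stress increase at mid-clay by the 2:1 spreading method:
Δσ = qBL/((B+z)(L+z)) = 229×2.2×5.4/((2.2+3.25)(5.4+3.25)) = 57.708 kPa
Final effective stress: σ'_f = 79.4 + 57.708 = 137.11 kPa.
σ'_f = 137.11 > σ'_p = 86.7 kPa, so the stress path crosses the preconsolidation pressure — recompression up to σ'_p, then virgin compression beyond:
S_c = H/(1+e₀)·[C_r·log₁₀(σ'_p/σ'_0) + C_c·log₁₀(σ'_f/σ'_p)]
    = 4.3/1.99 × [0.085×log₁₀(86.7/79.4) + 0.17×log₁₀(137.11/86.7)]
    = 2.1608 × [0.0032469 + 0.033839] = 0.08014 m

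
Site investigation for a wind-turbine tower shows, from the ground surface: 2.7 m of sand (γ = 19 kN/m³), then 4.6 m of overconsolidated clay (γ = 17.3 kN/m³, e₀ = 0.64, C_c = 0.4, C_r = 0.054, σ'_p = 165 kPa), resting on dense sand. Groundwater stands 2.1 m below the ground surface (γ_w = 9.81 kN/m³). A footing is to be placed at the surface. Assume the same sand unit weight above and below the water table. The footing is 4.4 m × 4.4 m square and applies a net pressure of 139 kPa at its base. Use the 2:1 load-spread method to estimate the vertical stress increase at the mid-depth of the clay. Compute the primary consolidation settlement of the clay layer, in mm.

S_c ≈ 26.1 mm

Mid-depth of clay below the ground surface: z = 2.7 + 4.6/2 = 5 m.
Total vertical stress at mid-clay: σ_v = 19×2.7 + 17.3×2.3 = 91.09 kPa.
Pore pressure: u = 9.81×(5 − 2.1) = 28.449 kPa.
Initial effective stress: σ'_0 = σ_v − u = 91.09 − 28.449 = 62.641 kPa.
Stress increase at mid-clay by the 2:1 spreading method:
Δσ = qBL/((B+z)(L+z)) = 139×4.4×4.4/((4.4+5)(4.4+5)) = 30.455 kPa
Final effective stress: σ'_f = 62.641 + 30.455 = 93.096 kPa.
σ'_f = 93.096 ≤ σ'_p = 165 kPa, so the clay remains overconsolidated and only the recompression index applies:
S_c = C_r·H/(1+e₀)·log₁₀(σ'_f/σ'_0) = 0.054×4.6/1.64×log₁₀(93.096/62.641)
    = 0.15146 × 0.17207 = 0.02606 m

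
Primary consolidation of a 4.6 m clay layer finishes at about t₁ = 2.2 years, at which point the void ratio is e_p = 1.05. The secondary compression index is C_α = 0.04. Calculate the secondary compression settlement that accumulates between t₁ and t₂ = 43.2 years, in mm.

Secondary compression: S_s = C_α·H/(1+e_p)·log₁₀(t₂/t₁)
S_s = 0.04×4.6/(1+1.05)×log₁₀(43.2/2.2)
    = 0.08976 × 1.293 = 0.1161 m

S_s ≈ 116 mm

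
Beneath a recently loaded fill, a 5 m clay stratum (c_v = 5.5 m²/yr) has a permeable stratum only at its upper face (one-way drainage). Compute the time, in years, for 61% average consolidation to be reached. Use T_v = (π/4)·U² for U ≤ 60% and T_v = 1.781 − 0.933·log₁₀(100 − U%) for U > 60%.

Drainage path length: H_d = H = 5 m (single drainage).
U > 60%: T_v = 1.781 − 0.933·log₁₀(100 − 61) = 0.29654.
t = T_v·H_d²/c_v = 0.29654×5²/5.5 = 1.348 years.

t ≈ 1.35 years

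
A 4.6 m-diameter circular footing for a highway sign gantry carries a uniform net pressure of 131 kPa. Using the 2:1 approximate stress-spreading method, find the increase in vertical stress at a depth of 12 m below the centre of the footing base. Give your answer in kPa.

By the 2:1 method the load spreads at 1 horizontal : 2 vertical, so at depth z the loaded area has grown by z in each plan dimension:
Δσ ≈ qD²/(D+z)² = 131×4.6²/(4.6+12)² = 10.059 kPa

Δσ_z ≈ 10.1 kPa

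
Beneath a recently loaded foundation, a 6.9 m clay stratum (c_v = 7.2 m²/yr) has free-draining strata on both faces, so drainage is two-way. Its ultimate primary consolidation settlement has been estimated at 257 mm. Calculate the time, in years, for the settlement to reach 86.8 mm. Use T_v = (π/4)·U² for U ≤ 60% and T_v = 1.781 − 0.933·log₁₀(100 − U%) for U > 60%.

t ≈ 0.148 years

Drainage path length: H_d = H/2 = 3.45 m (double drainage).
U = S(t)/S_ult = 86.8/257 = 0.3377.
U ≤ 60%: T_v = (π/4)·U² = (π/4)×0.33774² = 0.089591.
t = T_v·H_d²/c_v = 0.089591×3.45²/7.2 = 0.1481 years.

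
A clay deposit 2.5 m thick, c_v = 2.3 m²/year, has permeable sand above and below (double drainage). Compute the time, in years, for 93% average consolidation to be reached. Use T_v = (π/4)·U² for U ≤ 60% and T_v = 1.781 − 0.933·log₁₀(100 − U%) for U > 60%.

t ≈ 0.674 years

Drainage path length: H_d = H/2 = 1.25 m (double drainage).
U > 60%: T_v = 1.781 − 0.933·log₁₀(100 − 93) = 0.99252.
t = T_v·H_d²/c_v = 0.99252×1.25²/2.3 = 0.6743 years.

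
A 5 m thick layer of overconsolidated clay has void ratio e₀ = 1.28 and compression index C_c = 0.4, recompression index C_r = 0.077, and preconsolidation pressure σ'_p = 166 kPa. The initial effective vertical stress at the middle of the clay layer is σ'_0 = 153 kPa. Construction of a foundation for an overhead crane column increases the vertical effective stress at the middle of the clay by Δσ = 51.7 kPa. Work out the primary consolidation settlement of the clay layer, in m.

S_c ≈ 0.0858 m

Final effective stress: σ'_f = 153 + 51.7 = 204.7 kPa.
σ'_f = 204.7 > σ'_p = 166 kPa, so the stress path crosses the preconsolidation pressure — recompression up to σ'_p, then virgin compression beyond:
S_c = H/(1+e₀)·[C_r·log₁₀(σ'_p/σ'_0) + C_c·log₁₀(σ'_f/σ'_p)]
    = 5/2.28 × [0.077×log₁₀(166/153) + 0.4×log₁₀(204.7/166)]
    = 2.193 × [0.0027271 + 0.036404] = 0.08581 m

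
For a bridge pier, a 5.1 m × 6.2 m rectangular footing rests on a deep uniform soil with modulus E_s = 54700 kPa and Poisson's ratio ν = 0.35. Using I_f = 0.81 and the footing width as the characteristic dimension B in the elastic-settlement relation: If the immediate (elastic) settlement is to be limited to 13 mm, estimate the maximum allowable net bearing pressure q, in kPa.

q ≈ 196 kPa

S_e = q·B·(1−ν²)/E_s · I_f  ⇒  q = S_e·E_s / (B·(1−ν²)·I_f).
q = 0.013 × 54700 / (5.1 × 0.8775 × 0.81) = 196.2 kPa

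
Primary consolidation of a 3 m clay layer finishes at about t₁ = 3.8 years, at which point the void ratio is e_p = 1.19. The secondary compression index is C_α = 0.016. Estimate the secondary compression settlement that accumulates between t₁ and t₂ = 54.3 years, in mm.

S_s ≈ 25.3 mm

Secondary compression: S_s = C_α·H/(1+e_p)·log₁₀(t₂/t₁)
S_s = 0.016×3/(1+1.19)×log₁₀(54.3/3.8)
    = 0.02192 × 1.155 = 0.02532 m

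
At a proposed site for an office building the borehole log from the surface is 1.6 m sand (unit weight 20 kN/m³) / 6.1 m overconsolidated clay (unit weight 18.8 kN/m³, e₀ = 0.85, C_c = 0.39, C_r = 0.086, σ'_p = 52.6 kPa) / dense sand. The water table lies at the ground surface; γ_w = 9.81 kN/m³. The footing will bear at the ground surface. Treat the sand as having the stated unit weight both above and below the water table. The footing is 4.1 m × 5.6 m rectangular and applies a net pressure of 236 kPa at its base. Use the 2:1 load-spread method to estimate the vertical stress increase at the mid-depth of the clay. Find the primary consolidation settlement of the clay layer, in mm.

S_c ≈ 404 mm

Mid-depth of clay below the ground surface: z = 1.6 + 6.1/2 = 4.65 m.
Total vertical stress at mid-clay: σ_v = 20×1.6 + 18.8×3.05 = 89.34 kPa.
Pore pressure: u = 9.81×(4.65 − 0) = 45.617 kPa.
Initial effective stress: σ'_0 = σ_v − u = 89.34 − 45.617 = 43.723 kPa.
Stress increase at mid-clay by the 2:1 spreading method:
Δσ = qBL/((B+z)(L+z)) = 236×4.1×5.6/((4.1+4.65)(5.6+4.65)) = 60.416 kPa
Final effective stress: σ'_f = 43.723 + 60.416 = 104.14 kPa.
σ'_f = 104.14 > σ'_p = 52.6 kPa, so the stress path crosses the preconsolidation pressure — recompression up to σ'_p, then virgin compression beyond:
S_c = H/(1+e₀)·[C_r·log₁₀(σ'_p/σ'_0) + C_c·log₁₀(σ'_f/σ'_p)]
    = 6.1/1.85 × [0.086×log₁₀(52.6/43.723) + 0.39×log₁₀(104.14/52.6)]
    = 3.2973 × [0.0069037 + 0.11569] = 0.4042 m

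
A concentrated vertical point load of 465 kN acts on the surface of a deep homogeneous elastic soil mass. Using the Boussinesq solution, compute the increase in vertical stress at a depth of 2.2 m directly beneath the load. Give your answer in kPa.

Δσ_z ≈ 45.9 kPa

Boussinesq vertical stress below a point load on an elastic half-space:
Δσ_z = 3P/(2πz²) · [1 + (r/z)²]^(−5/2)
r/z = 0/2.2 = 0; [1+(r/z)²]^(−5/2) = 1.
Δσ_z = 3×465/(2π×2.2²) × 1 = 45.872 × 1 = 45.87 kPa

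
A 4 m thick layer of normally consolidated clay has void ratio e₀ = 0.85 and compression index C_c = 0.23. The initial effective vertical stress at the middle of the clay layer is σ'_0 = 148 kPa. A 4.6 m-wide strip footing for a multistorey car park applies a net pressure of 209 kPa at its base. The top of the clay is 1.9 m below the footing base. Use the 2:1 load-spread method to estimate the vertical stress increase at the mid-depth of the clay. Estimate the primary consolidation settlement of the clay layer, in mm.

Mid-depth of clay below the footing base: z = 1.9 + 4/2 = 3.9 m.
Stress increase at mid-clay by the 2:1 spreading method:
Δσ = qB/(B+z) = 209×4.6/(4.6+3.9) = 113.11 kPa
Final effective stress: σ'_f = σ'_0 + Δσ = 148 + 113.11 = 261.11 kPa.
Normally consolidated clay, so the full stress increment lies on the virgin compression line:
S_c = C_c·H/(1+e₀)·log₁₀(σ'_f/σ'_0) = 0.23×4/(1+0.85)×log₁₀(261.11/148)
    = 0.4973 × 0.24656 = 0.1226 m

S_c ≈ 123 mm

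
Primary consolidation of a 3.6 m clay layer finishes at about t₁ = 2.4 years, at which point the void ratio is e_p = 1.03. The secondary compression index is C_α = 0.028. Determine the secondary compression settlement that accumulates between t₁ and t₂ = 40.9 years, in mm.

Secondary compression: S_s = C_α·H/(1+e_p)·log₁₀(t₂/t₁)
S_s = 0.028×3.6/(1+1.03)×log₁₀(40.9/2.4)
    = 0.04966 × 1.232 = 0.06115 m

S_s ≈ 61.2 mm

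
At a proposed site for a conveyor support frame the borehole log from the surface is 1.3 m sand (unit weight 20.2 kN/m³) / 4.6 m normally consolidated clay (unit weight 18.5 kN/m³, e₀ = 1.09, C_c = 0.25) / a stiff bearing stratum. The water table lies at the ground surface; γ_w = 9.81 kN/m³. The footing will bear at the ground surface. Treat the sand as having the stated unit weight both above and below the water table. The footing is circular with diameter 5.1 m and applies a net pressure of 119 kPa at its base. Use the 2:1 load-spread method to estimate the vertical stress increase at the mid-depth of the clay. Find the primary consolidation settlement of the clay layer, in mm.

Mid-depth of clay below the ground surface: z = 1.3 + 4.6/2 = 3.6 m.
Total vertical stress at mid-clay: σ_v = 20.2×1.3 + 18.5×2.3 = 68.81 kPa.
Pore pressure: u = 9.81×(3.6 − 0) = 35.316 kPa.
Initial effective stress: σ'_0 = σ_v − u = 68.81 − 35.316 = 33.494 kPa.
Stress increase at mid-clay by the 2:1 spreading method:
Δσ ≈ qD²/(D+z)² = 119×5.1²/(5.1+3.6)² = 40.893 kPa
Final effective stress: σ'_f = σ'_0 + Δσ = 33.494 + 40.893 = 74.387 kPa.
Normally consolidated clay, so the full stress increment lies on the virgin compression line:
S_c = C_c·H/(1+e₀)·log₁₀(σ'_f/σ'_0) = 0.25×4.6/(1+1.09)×log₁₀(74.387/33.494)
    = 0.55024 × 0.34653 = 0.1907 m

S_c ≈ 191 mm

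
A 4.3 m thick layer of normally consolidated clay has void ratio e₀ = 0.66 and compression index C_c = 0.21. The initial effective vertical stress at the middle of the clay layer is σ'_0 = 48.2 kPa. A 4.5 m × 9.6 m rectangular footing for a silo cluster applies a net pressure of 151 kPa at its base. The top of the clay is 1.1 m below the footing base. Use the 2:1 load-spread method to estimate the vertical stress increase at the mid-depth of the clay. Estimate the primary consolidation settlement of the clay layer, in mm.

S_c ≈ 203 mm

Mid-depth of clay below the footing base: z = 1.1 + 4.3/2 = 3.25 m.
Stress increase at mid-clay by the 2:1 spreading method:
Δσ = qBL/((B+z)(L+z)) = 151×4.5×9.6/((4.5+3.25)(9.6+3.25)) = 65.502 kPa
Final effective stress: σ'_f = σ'_0 + Δσ = 48.2 + 65.502 = 113.7 kPa.
Normally consolidated clay, so the full stress increment lies on the virgin compression line:
S_c = C_c·H/(1+e₀)·log₁₀(σ'_f/σ'_0) = 0.21×4.3/(1+0.66)×log₁₀(113.7/48.2)
    = 0.54398 × 0.37271 = 0.2027 m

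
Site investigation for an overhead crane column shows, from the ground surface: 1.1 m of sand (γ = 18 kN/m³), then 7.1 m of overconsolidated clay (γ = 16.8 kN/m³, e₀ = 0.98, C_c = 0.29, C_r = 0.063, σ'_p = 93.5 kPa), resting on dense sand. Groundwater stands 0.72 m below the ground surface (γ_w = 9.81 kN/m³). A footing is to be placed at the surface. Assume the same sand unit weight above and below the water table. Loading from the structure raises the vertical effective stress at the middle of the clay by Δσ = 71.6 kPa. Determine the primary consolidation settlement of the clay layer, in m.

Mid-depth of clay below the ground surface: z = 1.1 + 7.1/2 = 4.65 m.
Total vertical stress at mid-clay: σ_v = 18×1.1 + 16.8×3.55 = 79.44 kPa.
Pore pressure: u = 9.81×(4.65 − 0.72) = 38.553 kPa.
Initial effective stress: σ'_0 = σ_v − u = 79.44 − 38.553 = 40.887 kPa.
Final effective stress: σ'_f = 40.887 + 71.6 = 112.49 kPa.
σ'_f = 112.49 > σ'_p = 93.5 kPa, so the stress path crosses the preconsolidation pressure — recompression up to σ'_p, then virgin compression beyond:
S_c = H/(1+e₀)·[C_r·log₁₀(σ'_p/σ'_0) + C_c·log₁₀(σ'_f/σ'_p)]
    = 7.1/1.98 × [0.063×log₁₀(93.5/40.887) + 0.29×log₁₀(112.49/93.5)]
    = 3.5859 × [0.022631 + 0.023288] = 0.1647 m

S_c ≈ 0.165 m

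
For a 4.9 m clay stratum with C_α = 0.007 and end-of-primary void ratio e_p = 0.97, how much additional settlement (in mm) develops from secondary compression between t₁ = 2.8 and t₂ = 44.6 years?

S_s ≈ 20.9 mm

Secondary compression: S_s = C_α·H/(1+e_p)·log₁₀(t₂/t₁)
S_s = 0.007×4.9/(1+0.97)×log₁₀(44.6/2.8)
    = 0.01741 × 1.202 = 0.02093 m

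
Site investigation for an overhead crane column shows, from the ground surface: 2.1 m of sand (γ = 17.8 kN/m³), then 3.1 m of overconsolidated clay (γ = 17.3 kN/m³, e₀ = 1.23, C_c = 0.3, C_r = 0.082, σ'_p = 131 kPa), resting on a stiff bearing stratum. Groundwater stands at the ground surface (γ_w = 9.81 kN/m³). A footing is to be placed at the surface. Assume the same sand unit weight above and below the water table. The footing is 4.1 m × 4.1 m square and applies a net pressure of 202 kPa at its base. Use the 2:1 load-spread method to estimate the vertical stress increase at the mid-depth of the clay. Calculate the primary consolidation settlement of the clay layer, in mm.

S_c ≈ 54.2 mm

Mid-depth of clay below the ground surface: z = 2.1 + 3.1/2 = 3.65 m.
Total vertical stress at mid-clay: σ_v = 17.8×2.1 + 17.3×1.55 = 64.195 kPa.
Pore pressure: u = 9.81×(3.65 − 0) = 35.806 kPa.
Initial effective stress: σ'_0 = σ_v − u = 64.195 − 35.806 = 28.389 kPa.
Stress increase at mid-clay by the 2:1 spreading method:
Δσ = qBL/((B+z)(L+z)) = 202×4.1×4.1/((4.1+3.65)(4.1+3.65)) = 56.535 kPa
Final effective stress: σ'_f = 28.389 + 56.535 = 84.924 kPa.
σ'_f = 84.924 ≤ σ'_p = 131 kPa, so the clay remains overconsolidated and only the recompression index applies:
S_c = C_r·H/(1+e₀)·log₁₀(σ'_f/σ'_0) = 0.082×3.1/2.23×log₁₀(84.924/28.389)
    = 0.11399 × 0.47588 = 0.05424 m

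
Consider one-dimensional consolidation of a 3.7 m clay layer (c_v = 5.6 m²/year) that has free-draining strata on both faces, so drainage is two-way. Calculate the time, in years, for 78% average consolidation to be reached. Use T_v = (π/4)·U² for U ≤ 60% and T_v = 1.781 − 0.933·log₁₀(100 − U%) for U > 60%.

Drainage path length: H_d = H/2 = 1.85 m (double drainage).
U > 60%: T_v = 1.781 − 0.933·log₁₀(100 − 78) = 0.52852.
t = T_v·H_d²/c_v = 0.52852×1.85²/5.6 = 0.323 years.

t ≈ 0.323 years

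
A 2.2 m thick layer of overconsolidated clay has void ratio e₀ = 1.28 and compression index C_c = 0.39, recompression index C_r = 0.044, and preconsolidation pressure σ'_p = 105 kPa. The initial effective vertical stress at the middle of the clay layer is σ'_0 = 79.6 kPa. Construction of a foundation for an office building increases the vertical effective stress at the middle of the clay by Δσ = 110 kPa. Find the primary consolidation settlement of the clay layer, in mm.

S_c ≈ 102 mm

Final effective stress: σ'_f = 79.6 + 110 = 189.6 kPa.
σ'_f = 189.6 > σ'_p = 105 kPa, so the stress path crosses the preconsolidation pressure — recompression up to σ'_p, then virgin compression beyond:
S_c = H/(1+e₀)·[C_r·log₁₀(σ'_p/σ'_0) + C_c·log₁₀(σ'_f/σ'_p)]
    = 2.2/2.28 × [0.044×log₁₀(105/79.6) + 0.39×log₁₀(189.6/105)]
    = 0.96491 × [0.0052922 + 0.10009] = 0.1017 m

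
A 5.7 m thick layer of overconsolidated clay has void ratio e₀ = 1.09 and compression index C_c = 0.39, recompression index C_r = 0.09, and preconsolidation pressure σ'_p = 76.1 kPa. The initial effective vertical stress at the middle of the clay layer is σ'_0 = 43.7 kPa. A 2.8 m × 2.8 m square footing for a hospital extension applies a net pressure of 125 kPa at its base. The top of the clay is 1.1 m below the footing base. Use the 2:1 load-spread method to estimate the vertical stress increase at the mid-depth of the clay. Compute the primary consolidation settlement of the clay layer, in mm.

Mid-depth of clay below the footing base: z = 1.1 + 5.7/2 = 3.95 m.
Stress increase at mid-clay by the 2:1 spreading method:
Δσ = qBL/((B+z)(L+z)) = 125×2.8×2.8/((2.8+3.95)(2.8+3.95)) = 21.509 kPa
Final effective stress: σ'_f = 43.7 + 21.509 = 65.209 kPa.
σ'_f = 65.209 ≤ σ'_p = 76.1 kPa, so the clay remains overconsolidated and only the recompression index applies:
S_c = C_r·H/(1+e₀)·log₁₀(σ'_f/σ'_0) = 0.09×5.7/2.09×log₁₀(65.209/43.7)
    = 0.24546 × 0.17383 = 0.04267 m

S_c ≈ 42.7 mm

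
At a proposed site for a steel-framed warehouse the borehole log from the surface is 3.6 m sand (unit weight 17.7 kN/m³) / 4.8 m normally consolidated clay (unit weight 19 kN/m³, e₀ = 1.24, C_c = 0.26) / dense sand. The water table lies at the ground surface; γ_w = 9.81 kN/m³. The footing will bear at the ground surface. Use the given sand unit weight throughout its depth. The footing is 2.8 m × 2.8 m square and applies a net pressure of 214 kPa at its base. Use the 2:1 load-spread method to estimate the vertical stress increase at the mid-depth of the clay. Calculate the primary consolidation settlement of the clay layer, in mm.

Mid-depth of clay below the ground surface: z = 3.6 + 4.8/2 = 6 m.
Total vertical stress at mid-clay: σ_v = 17.7×3.6 + 19×2.4 = 109.32 kPa.
Pore pressure: u = 9.81×(6 − 0) = 58.86 kPa.
Initial effective stress: σ'_0 = σ_v − u = 109.32 − 58.86 = 50.46 kPa.
Stress increase at mid-clay by the 2:1 spreading method:
Δσ = qBL/((B+z)(L+z)) = 214×2.8×2.8/((2.8+6)(2.8+6)) = 21.665 kPa
Final effective stress: σ'_f = σ'_0 + Δσ = 50.46 + 21.665 = 72.125 kPa.
Normally consolidated clay, so the full stress increment lies on the virgin compression line:
S_c = C_c·H/(1+e₀)·log₁₀(σ'_f/σ'_0) = 0.26×4.8/(1+1.24)×log₁₀(72.125/50.46)
    = 0.55714 × 0.15514 = 0.08643 m

S_c ≈ 86.4 mm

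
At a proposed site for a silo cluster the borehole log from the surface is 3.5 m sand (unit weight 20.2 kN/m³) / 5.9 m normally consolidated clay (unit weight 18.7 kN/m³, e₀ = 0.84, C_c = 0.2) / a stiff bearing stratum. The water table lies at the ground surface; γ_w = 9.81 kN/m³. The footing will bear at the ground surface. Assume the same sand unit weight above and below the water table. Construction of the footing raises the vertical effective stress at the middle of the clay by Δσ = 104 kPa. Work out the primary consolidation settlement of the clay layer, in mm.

S_c ≈ 273 mm

Mid-depth of clay below the ground surface: z = 3.5 + 5.9/2 = 6.45 m.
Total vertical stress at mid-clay: σ_v = 20.2×3.5 + 18.7×2.95 = 125.87 kPa.
Pore pressure: u = 9.81×(6.45 − 0) = 63.275 kPa.
Initial effective stress: σ'_0 = σ_v − u = 125.87 − 63.275 = 62.595 kPa.
Final effective stress: σ'_f = σ'_0 + Δσ = 62.595 + 104 = 166.59 kPa.
Normally consolidated clay, so the full stress increment lies on the virgin compression line:
S_c = C_c·H/(1+e₀)·log₁₀(σ'_f/σ'_0) = 0.2×5.9/(1+0.84)×log₁₀(166.59/62.595)
    = 0.6413 × 0.42511 = 0.2726 m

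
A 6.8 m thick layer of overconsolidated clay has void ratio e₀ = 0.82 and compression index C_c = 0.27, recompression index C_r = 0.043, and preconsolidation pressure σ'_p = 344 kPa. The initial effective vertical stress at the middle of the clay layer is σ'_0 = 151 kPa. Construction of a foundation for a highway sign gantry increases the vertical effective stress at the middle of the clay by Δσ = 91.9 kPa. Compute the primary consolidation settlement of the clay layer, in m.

S_c ≈ 0.0332 m

Final effective stress: σ'_f = 151 + 91.9 = 242.9 kPa.
σ'_f = 242.9 ≤ σ'_p = 344 kPa, so the clay remains overconsolidated and only the recompression index applies:
S_c = C_r·H/(1+e₀)·log₁₀(σ'_f/σ'_0) = 0.043×6.8/1.82×log₁₀(242.9/151)
    = 0.16066 × 0.20645 = 0.03317 m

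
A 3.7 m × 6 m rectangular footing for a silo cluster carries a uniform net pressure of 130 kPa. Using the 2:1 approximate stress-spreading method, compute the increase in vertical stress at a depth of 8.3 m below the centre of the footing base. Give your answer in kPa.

Δσ_z ≈ 16.8 kPa

By the 2:1 method the load spreads at 1 horizontal : 2 vertical, so at depth z the loaded area has grown by z in each plan dimension:
Δσ = qBL/((B+z)(L+z)) = 130×3.7×6/((3.7+8.3)(6+8.3)) = 16.818 kPa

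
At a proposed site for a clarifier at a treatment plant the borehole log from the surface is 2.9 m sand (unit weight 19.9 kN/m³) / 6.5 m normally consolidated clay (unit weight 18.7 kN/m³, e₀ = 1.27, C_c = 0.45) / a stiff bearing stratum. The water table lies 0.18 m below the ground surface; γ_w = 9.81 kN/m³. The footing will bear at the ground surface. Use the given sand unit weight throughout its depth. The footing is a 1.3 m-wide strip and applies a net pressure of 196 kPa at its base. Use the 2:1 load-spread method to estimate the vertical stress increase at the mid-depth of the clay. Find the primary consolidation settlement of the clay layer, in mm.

Mid-depth of clay below the ground surface: z = 2.9 + 6.5/2 = 6.15 m.
Total vertical stress at mid-clay: σ_v = 19.9×2.9 + 18.7×3.25 = 118.48 kPa.
Pore pressure: u = 9.81×(6.15 − 0.18) = 58.566 kPa.
Initial effective stress: σ'_0 = σ_v − u = 118.48 − 58.566 = 59.914 kPa.
Stress increase at mid-clay by the 2:1 spreading method:
Δσ = qB/(B+z) = 196×1.3/(1.3+6.15) = 34.201 kPa
Final effective stress: σ'_f = σ'_0 + Δσ = 59.914 + 34.201 = 94.115 kPa.
Normally consolidated clay, so the full stress increment lies on the virgin compression line:
S_c = C_c·H/(1+e₀)·log₁₀(σ'_f/σ'_0) = 0.45×6.5/(1+1.27)×log₁₀(94.115/59.914)
    = 1.2885 × 0.19613 = 0.2527 m

S_c ≈ 253 mm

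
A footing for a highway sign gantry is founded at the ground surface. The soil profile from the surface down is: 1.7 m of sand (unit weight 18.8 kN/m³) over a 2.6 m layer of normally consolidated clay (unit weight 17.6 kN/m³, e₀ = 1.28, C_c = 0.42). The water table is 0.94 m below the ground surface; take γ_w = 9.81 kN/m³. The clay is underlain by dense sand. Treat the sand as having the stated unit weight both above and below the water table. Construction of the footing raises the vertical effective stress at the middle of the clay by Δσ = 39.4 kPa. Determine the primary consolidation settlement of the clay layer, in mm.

S_c ≈ 158 mm

Mid-depth of clay below the ground surface: z = 1.7 + 2.6/2 = 3 m.
Total vertical stress at mid-clay: σ_v = 18.8×1.7 + 17.6×1.3 = 54.84 kPa.
Pore pressure: u = 9.81×(3 − 0.94) = 20.209 kPa.
Initial effective stress: σ'_0 = σ_v − u = 54.84 − 20.209 = 34.631 kPa.
Final effective stress: σ'_f = σ'_0 + Δσ = 34.631 + 39.4 = 74.031 kPa.
Normally consolidated clay, so the full stress increment lies on the virgin compression line:
S_c = C_c·H/(1+e₀)·log₁₀(σ'_f/σ'_0) = 0.42×2.6/(1+1.28)×log₁₀(74.031/34.631)
    = 0.47895 × 0.32995 = 0.158 m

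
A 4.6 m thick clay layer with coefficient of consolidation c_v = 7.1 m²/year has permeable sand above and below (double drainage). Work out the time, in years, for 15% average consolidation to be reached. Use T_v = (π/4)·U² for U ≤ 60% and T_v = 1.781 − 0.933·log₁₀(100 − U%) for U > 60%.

Drainage path length: H_d = H/2 = 2.3 m (double drainage).
U ≤ 60%: T_v = (π/4)·U² = (π/4)×0.15² = 0.017671.
t = T_v·H_d²/c_v = 0.017671×2.3²/7.1 = 0.01317 years.

t ≈ 0.0132 years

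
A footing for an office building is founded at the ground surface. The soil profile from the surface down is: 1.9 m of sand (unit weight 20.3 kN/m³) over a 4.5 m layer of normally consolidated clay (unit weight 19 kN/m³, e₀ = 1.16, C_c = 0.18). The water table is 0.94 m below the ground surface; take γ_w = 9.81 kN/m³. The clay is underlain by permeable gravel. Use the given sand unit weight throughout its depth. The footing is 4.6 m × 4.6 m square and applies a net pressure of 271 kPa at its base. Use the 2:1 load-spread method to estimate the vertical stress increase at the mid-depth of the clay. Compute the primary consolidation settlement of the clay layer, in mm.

S_c ≈ 149 mm

Mid-depth of clay below the ground surface: z = 1.9 + 4.5/2 = 4.15 m.
Total vertical stress at mid-clay: σ_v = 20.3×1.9 + 19×2.25 = 81.32 kPa.
Pore pressure: u = 9.81×(4.15 − 0.94) = 31.49 kPa.
Initial effective stress: σ'_0 = σ_v − u = 81.32 − 31.49 = 49.83 kPa.
Stress increase at mid-clay by the 2:1 spreading method:
Δσ = qBL/((B+z)(L+z)) = 271×4.6×4.6/((4.6+4.15)(4.6+4.15)) = 74.898 kPa
Final effective stress: σ'_f = σ'_0 + Δσ = 49.83 + 74.898 = 124.73 kPa.
Normally consolidated clay, so the full stress increment lies on the virgin compression line:
S_c = C_c·H/(1+e₀)·log₁₀(σ'_f/σ'_0) = 0.18×4.5/(1+1.16)×log₁₀(124.73/49.83)
    = 0.375 × 0.39848 = 0.1494 m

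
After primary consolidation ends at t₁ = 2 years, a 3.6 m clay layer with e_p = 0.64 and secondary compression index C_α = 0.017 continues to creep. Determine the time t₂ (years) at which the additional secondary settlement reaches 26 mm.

S_s = C_α·H/(1+e_p)·log₁₀(t₂/t₁) ⇒ log₁₀(t₂/t₁) = S_s·(1+e_p)/(C_α·H).
log₁₀(t₂/t₁) = 0.026 × (1+0.64) / (0.017×3.6) = 0.6967
t₂ = t₁ × 10^0.6967 = 2 × 4.974 = 9.949 years

t₂ ≈ 9.95 years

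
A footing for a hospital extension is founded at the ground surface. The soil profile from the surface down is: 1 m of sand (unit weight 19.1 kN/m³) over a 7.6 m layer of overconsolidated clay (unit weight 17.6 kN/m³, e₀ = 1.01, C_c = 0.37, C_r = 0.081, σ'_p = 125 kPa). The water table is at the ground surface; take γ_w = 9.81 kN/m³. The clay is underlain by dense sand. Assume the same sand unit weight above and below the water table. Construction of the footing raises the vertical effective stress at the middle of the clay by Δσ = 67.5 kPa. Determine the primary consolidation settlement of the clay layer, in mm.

Mid-depth of clay below the ground surface: z = 1 + 7.6/2 = 4.8 m.
Total vertical stress at mid-clay: σ_v = 19.1×1 + 17.6×3.8 = 85.98 kPa.
Pore pressure: u = 9.81×(4.8 − 0) = 47.088 kPa.
Initial effective stress: σ'_0 = σ_v − u = 85.98 − 47.088 = 38.892 kPa.
Final effective stress: σ'_f = 38.892 + 67.5 = 106.39 kPa.
σ'_f = 106.39 ≤ σ'_p = 125 kPa, so the clay remains overconsolidated and only the recompression index applies:
S_c = C_r·H/(1+e₀)·log₁₀(σ'_f/σ'_0) = 0.081×7.6/2.01×log₁₀(106.39/38.892)
    = 0.30627 × 0.43704 = 0.1339 m

S_c ≈ 134 mm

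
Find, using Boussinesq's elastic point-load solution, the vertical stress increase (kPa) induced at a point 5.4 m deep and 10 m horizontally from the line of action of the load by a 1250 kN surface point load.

Boussinesq vertical stress below a point load on an elastic half-space:
Δσ_z = 3P/(2πz²) · [1 + (r/z)²]^(−5/2)
r/z = 10/5.4 = 1.8519; [1+(r/z)²]^(−5/2) = 0.024219.
Δσ_z = 3×1250/(2π×5.4²) × 0.024219 = 20.467 × 0.024219 = 0.4957 kPa

Δσ_z ≈ 0.496 kPa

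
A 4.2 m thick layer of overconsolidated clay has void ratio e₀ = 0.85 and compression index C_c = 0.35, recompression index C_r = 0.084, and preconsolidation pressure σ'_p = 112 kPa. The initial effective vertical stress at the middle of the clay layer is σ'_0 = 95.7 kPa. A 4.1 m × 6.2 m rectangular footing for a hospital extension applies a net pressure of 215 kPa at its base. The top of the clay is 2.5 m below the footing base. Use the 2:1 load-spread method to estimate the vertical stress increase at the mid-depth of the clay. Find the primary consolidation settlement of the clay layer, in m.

Mid-depth of clay below the footing base: z = 2.5 + 4.2/2 = 4.6 m.
Stress increase at mid-clay by the 2:1 spreading method:
Δσ = qBL/((B+z)(L+z)) = 215×4.1×6.2/((4.1+4.6)(6.2+4.6)) = 58.166 kPa
Final effective stress: σ'_f = 95.7 + 58.166 = 153.87 kPa.
σ'_f = 153.87 > σ'_p = 112 kPa, so the stress path crosses the preconsolidation pressure — recompression up to σ'_p, then virgin compression beyond:
S_c = H/(1+e₀)·[C_r·log₁₀(σ'_p/σ'_0) + C_c·log₁₀(σ'_f/σ'_p)]
    = 4.2/1.85 × [0.084×log₁₀(112/95.7) + 0.35×log₁₀(153.87/112)]
    = 2.2703 × [0.0057377 + 0.048278] = 0.1226 m

S_c ≈ 0.123 m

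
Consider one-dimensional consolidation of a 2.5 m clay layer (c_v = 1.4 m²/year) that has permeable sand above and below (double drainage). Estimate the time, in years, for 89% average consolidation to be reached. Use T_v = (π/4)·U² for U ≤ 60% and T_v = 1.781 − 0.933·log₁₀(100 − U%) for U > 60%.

Drainage path length: H_d = H/2 = 1.25 m (double drainage).
U > 60%: T_v = 1.781 − 0.933·log₁₀(100 − 89) = 0.80938.
t = T_v·H_d²/c_v = 0.80938×1.25²/1.4 = 0.9033 years.

t ≈ 0.903 years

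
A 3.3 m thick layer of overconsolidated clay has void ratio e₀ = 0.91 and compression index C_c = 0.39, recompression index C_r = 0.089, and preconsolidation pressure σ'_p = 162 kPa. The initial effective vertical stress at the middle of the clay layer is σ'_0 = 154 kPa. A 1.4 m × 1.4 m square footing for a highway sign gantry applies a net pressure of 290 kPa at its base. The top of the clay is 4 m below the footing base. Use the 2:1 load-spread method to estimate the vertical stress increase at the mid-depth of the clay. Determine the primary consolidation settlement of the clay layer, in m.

Mid-depth of clay below the footing base: z = 4 + 3.3/2 = 5.65 m.
Stress increase at mid-clay by the 2:1 spreading method:
Δσ = qBL/((B+z)(L+z)) = 290×1.4×1.4/((1.4+5.65)(1.4+5.65)) = 11.436 kPa
Final effective stress: σ'_f = 154 + 11.436 = 165.44 kPa.
σ'_f = 165.44 > σ'_p = 162 kPa, so the stress path crosses the preconsolidation pressure — recompression up to σ'_p, then virgin compression beyond:
S_c = H/(1+e₀)·[C_r·log₁₀(σ'_p/σ'_0) + C_c·log₁₀(σ'_f/σ'_p)]
    = 3.3/1.91 × [0.089×log₁₀(162/154) + 0.39×log₁₀(165.44/162)]
    = 1.7277 × [0.0019575 + 0.0035589] = 0.009531 m

S_c ≈ 0.00953 m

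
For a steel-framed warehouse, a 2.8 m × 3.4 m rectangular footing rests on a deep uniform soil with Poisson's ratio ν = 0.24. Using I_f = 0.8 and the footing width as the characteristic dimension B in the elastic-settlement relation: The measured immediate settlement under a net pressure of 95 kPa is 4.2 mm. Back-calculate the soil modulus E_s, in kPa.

S_e = q·B·(1−ν²)/E_s · I_f  ⇒  E_s = q·B·(1−ν²)·I_f / S_e.
E_s = 95 × 2.8 × 0.9424 × 0.8 / 0.0042 = 47750 kPa

E_s ≈ 47700 kPa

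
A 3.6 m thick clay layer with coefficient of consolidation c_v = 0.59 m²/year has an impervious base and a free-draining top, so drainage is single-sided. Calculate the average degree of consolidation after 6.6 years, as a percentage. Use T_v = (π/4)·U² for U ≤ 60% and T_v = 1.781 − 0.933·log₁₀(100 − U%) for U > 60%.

U ≈ 61.4 %

Drainage path length: H_d = H = 3.6 m (single drainage).
T_v = c_v·t/H_d² = 0.59×6.6/3.6² = 0.30046.
T_v = 0.30046 corresponds to the U > 60% branch:
U = 1 − 10^((1.781 − T_v)/0.933)/100 = 0.6138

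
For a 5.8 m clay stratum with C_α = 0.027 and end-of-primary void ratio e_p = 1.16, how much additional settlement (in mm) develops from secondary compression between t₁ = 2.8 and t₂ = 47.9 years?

Secondary compression: S_s = C_α·H/(1+e_p)·log₁₀(t₂/t₁)
S_s = 0.027×5.8/(1+1.16)×log₁₀(47.9/2.8)
    = 0.0725 × 1.233 = 0.08941 m

S_s ≈ 89.4 mm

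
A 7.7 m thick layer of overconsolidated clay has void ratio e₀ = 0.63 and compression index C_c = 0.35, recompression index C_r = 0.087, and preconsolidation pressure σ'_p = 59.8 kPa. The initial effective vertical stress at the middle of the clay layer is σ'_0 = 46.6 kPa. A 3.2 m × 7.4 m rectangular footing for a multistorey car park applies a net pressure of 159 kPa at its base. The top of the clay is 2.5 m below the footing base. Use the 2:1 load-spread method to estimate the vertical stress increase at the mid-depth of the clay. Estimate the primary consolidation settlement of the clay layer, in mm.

S_c ≈ 210 mm

Mid-depth of clay below the footing base: z = 2.5 + 7.7/2 = 6.35 m.
Stress increase at mid-clay by the 2:1 spreading method:
Δσ = qBL/((B+z)(L+z)) = 159×3.2×7.4/((3.2+6.35)(7.4+6.35)) = 28.673 kPa
Final effective stress: σ'_f = 46.6 + 28.673 = 75.273 kPa.
σ'_f = 75.273 > σ'_p = 59.8 kPa, so the stress path crosses the preconsolidation pressure — recompression up to σ'_p, then virgin compression beyond:
S_c = H/(1+e₀)·[C_r·log₁₀(σ'_p/σ'_0) + C_c·log₁₀(σ'_f/σ'_p)]
    = 7.7/1.63 × [0.087×log₁₀(59.8/46.6) + 0.35×log₁₀(75.273/59.8)]
    = 4.7239 × [0.0094234 + 0.034978] = 0.2097 m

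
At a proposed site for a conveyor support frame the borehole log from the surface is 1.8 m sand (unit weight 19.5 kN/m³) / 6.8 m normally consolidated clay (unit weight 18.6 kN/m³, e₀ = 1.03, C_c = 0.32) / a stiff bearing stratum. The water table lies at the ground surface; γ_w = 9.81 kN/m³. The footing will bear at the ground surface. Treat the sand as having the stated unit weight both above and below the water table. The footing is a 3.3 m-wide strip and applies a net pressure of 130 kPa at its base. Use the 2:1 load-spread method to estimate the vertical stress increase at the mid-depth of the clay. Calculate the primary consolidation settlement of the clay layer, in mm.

Mid-depth of clay below the ground surface: z = 1.8 + 6.8/2 = 5.2 m.
Total vertical stress at mid-clay: σ_v = 19.5×1.8 + 18.6×3.4 = 98.34 kPa.
Pore pressure: u = 9.81×(5.2 − 0) = 51.012 kPa.
Initial effective stress: σ'_0 = σ_v − u = 98.34 − 51.012 = 47.328 kPa.
Stress increase at mid-clay by the 2:1 spreading method:
Δσ = qB/(B+z) = 130×3.3/(3.3+5.2) = 50.471 kPa
Final effective stress: σ'_f = σ'_0 + Δσ = 47.328 + 50.471 = 97.799 kPa.
Normally consolidated clay, so the full stress increment lies on the virgin compression line:
S_c = C_c·H/(1+e₀)·log₁₀(σ'_f/σ'_0) = 0.32×6.8/(1+1.03)×log₁₀(97.799/47.328)
    = 1.0719 × 0.31522 = 0.3379 m

S_c ≈ 338 mm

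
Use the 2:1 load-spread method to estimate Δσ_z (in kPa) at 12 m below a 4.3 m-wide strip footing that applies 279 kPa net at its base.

Δσ_z ≈ 73.6 kPa

By the 2:1 method the load spreads at 1 horizontal : 2 vertical, so at depth z the loaded area has grown by z in each plan dimension:
Δσ = qB/(B+z) = 279×4.3/(4.3+12) = 73.601 kPa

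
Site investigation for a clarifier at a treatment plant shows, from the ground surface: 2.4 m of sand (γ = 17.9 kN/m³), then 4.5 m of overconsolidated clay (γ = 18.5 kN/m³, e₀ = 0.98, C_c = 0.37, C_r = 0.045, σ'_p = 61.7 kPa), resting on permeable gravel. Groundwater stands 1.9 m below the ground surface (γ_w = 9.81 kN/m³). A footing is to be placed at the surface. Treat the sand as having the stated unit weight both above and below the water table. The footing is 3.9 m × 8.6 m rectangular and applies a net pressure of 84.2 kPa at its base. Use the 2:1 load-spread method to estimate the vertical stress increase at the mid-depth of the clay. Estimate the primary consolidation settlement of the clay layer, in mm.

S_c ≈ 109 mm

Mid-depth of clay below the ground surface: z = 2.4 + 4.5/2 = 4.65 m.
Total vertical stress at mid-clay: σ_v = 17.9×2.4 + 18.5×2.25 = 84.585 kPa.
Pore pressure: u = 9.81×(4.65 − 1.9) = 26.978 kPa.
Initial effective stress: σ'_0 = σ_v − u = 84.585 − 26.978 = 57.607 kPa.
Stress increase at mid-clay by the 2:1 spreading method:
Δσ = qBL/((B+z)(L+z)) = 84.2×3.9×8.6/((3.9+4.65)(8.6+4.65)) = 24.928 kPa
Final effective stress: σ'_f = 57.607 + 24.928 = 82.535 kPa.
σ'_f = 82.535 > σ'_p = 61.7 kPa, so the stress path crosses the preconsolidation pressure — recompression up to σ'_p, then virgin compression beyond:
S_c = H/(1+e₀)·[C_r·log₁₀(σ'_p/σ'_0) + C_c·log₁₀(σ'_f/σ'_p)]
    = 4.5/1.98 × [0.045×log₁₀(61.7/57.607) + 0.37×log₁₀(82.535/61.7)]
    = 2.2727 × [0.0013414 + 0.046751] = 0.1093 m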